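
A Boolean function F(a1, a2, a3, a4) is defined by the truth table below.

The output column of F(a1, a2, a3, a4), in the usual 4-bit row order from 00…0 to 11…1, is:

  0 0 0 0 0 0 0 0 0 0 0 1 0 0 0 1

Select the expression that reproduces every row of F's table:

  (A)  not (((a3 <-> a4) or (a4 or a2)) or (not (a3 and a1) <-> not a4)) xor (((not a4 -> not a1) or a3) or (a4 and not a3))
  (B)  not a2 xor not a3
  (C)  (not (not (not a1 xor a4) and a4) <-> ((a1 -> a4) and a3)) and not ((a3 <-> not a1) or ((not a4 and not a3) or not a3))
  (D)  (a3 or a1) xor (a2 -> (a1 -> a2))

C

(A) fails at (0,0,0,0): the formula yields 1, F is 0.
(B) fails at (0,0,1,0): the formula yields 1, F is 0.
(D) fails at (0,0,0,0): the formula yields 1, F is 0.
That leaves (C). Evaluating it on every row reproduces the table of F exactly.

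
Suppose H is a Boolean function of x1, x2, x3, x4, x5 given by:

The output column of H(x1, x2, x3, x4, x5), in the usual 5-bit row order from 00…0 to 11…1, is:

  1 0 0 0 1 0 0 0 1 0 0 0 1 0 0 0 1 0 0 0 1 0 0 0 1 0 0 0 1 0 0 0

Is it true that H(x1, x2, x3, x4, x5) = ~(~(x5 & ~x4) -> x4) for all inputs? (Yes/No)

Yes

Check the formula against H row by row:
  x1=0, x2=0, x3=0, x4=0, x5=0: formula gives 1, H = 1 ✓
  x1=0, x2=0, x3=0, x4=0, x5=1: formula gives 0, H = 0 ✓
  x1=0, x2=0, x3=0, x4=1, x5=0: formula gives 0, H = 0 ✓
  x1=0, x2=0, x3=0, x4=1, x5=1: formula gives 0, H = 0 ✓
  … (the remaining 28 rows also agree.)
All 32 rows match — the expression computes H exactly.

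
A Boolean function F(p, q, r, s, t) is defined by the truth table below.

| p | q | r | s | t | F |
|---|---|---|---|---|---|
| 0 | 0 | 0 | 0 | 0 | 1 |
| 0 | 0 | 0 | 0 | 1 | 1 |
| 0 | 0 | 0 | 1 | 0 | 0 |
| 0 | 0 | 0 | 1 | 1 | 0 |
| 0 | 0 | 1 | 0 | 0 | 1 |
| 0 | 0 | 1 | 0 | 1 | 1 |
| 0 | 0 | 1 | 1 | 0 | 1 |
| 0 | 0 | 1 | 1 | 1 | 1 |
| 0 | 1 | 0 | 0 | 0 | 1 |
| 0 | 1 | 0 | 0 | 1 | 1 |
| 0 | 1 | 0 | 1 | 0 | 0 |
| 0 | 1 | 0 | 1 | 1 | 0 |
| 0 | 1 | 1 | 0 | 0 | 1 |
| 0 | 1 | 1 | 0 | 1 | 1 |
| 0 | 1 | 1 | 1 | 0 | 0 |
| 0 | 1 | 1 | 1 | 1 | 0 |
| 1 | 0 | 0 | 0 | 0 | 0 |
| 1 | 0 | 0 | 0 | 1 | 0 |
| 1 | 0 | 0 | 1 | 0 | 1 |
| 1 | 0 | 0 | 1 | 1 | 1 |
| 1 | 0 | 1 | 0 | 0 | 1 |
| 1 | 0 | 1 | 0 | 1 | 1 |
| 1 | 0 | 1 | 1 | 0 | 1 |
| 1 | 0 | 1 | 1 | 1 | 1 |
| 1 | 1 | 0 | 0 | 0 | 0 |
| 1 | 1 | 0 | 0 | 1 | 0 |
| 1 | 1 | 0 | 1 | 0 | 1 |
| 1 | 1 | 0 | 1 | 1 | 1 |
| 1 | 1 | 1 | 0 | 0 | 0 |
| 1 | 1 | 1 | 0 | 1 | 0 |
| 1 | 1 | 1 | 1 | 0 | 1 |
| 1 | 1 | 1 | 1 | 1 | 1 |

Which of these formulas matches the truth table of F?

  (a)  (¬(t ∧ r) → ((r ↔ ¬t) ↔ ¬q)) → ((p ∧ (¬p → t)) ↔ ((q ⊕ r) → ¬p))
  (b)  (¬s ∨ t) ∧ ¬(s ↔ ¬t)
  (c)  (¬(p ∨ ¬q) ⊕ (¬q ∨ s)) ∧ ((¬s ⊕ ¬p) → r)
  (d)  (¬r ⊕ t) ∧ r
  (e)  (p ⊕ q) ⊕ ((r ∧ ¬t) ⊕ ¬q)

c

(a) fails at (0,0,0,0,1): the formula yields 0, F is 1.
(b) fails at (0,0,0,0,1): the formula yields 0, F is 1.
(d) fails at (0,0,0,0,0): the formula yields 0, F is 1.
(e) fails at (0,0,0,1,0): the formula yields 1, F is 0.
That leaves (c). Evaluating it on every row reproduces the table of F exactly.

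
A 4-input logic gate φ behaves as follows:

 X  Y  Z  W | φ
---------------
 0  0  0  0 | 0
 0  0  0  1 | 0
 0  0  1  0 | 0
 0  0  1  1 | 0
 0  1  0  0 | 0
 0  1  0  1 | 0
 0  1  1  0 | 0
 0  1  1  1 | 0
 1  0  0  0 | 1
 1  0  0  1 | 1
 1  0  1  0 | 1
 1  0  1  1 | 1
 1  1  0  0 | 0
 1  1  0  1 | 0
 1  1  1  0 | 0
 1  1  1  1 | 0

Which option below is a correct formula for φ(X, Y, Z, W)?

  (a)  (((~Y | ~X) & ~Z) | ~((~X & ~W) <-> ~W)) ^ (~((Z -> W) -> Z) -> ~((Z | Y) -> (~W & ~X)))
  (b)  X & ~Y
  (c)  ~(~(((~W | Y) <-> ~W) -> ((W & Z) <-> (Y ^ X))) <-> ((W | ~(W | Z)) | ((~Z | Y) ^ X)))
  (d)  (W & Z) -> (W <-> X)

(a) fails at (0,0,0,0): the formula yields 1, φ is 0.
(c) fails at (0,0,0,0): the formula yields 1, φ is 0.
(d) fails at (0,0,0,0): the formula yields 1, φ is 0.
That leaves (b). Evaluating it on every row reproduces the table of φ exactly.

b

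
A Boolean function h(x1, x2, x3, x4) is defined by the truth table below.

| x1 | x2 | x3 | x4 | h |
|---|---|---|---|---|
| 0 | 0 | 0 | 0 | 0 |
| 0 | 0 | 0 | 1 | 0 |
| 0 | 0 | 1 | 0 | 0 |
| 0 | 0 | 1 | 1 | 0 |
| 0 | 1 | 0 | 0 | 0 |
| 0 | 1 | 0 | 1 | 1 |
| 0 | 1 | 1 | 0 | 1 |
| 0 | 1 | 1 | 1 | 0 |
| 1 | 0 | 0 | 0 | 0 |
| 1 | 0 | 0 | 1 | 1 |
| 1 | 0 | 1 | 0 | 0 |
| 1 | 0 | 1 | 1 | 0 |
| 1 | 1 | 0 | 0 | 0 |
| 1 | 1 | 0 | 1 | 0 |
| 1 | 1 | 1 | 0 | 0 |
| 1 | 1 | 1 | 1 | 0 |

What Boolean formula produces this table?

h=1 on 3 inputs: (0,1,0,1), (0,1,1,0), (1,0,0,1). Reading each as a conjunction of literals (¬x1·x2·¬x3·x4, ¬x1·x2·x3·¬x4, x1·¬x2·¬x3·x4) and taking the OR gives the canonical DNF.

h(x1, x2, x3, x4) = ((((~x1 & x2) & ~x3) & x4) | (((~x1 & x2) & x3) & ~x4)) | (((x1 & ~x2) & ~x3) & x4)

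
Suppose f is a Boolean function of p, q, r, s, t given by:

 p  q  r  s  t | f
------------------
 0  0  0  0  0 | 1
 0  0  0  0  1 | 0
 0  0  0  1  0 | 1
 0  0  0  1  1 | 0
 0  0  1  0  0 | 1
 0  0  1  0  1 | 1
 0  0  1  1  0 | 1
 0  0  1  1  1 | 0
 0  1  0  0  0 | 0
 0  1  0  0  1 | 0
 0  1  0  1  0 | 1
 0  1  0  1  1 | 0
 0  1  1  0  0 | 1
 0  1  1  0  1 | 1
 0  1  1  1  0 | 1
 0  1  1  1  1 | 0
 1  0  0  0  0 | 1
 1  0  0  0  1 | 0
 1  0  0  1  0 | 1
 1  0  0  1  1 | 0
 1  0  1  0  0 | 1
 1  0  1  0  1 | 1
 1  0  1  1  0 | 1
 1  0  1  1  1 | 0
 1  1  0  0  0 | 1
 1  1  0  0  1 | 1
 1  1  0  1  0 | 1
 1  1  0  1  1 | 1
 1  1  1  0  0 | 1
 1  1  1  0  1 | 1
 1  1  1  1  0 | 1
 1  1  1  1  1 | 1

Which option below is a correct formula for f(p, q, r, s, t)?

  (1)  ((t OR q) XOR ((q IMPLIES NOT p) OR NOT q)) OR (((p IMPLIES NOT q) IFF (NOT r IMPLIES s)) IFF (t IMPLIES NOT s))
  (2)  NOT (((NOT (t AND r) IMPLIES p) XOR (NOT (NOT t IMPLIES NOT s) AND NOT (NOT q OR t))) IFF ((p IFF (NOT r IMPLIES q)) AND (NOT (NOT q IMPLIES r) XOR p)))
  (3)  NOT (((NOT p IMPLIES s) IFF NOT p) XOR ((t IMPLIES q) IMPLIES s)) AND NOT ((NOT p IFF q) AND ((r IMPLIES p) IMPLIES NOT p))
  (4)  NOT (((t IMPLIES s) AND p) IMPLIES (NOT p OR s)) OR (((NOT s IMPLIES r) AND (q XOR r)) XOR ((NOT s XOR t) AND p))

1

(2) disagrees with f on (0,0,0,0,1) (formula → 1, table → 0); rule it out.
(3) disagrees with f on (0,0,0,1,1) (formula → 1, table → 0); rule it out.
(4) disagrees with f on (0,0,0,0,0) (formula → 0, table → 1); rule it out.
Only (1) survives; checking it on all 32 rows confirms it matches f.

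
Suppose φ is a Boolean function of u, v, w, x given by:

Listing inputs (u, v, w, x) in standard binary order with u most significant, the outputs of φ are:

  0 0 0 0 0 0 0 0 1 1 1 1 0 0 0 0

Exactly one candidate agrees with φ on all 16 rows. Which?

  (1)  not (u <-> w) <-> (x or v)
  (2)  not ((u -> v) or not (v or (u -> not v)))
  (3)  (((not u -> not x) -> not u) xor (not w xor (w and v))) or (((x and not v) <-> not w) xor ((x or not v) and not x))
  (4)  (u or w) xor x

(1): at (0,0,0,0) it gives 1, but φ = 0 — eliminated.
(3): at (0,0,0,0) it gives 1, but φ = 0 — eliminated.
(4): at (0,0,0,1) it gives 1, but φ = 0 — eliminated.
That leaves (2). Evaluating it on every row reproduces the table of φ exactly.

2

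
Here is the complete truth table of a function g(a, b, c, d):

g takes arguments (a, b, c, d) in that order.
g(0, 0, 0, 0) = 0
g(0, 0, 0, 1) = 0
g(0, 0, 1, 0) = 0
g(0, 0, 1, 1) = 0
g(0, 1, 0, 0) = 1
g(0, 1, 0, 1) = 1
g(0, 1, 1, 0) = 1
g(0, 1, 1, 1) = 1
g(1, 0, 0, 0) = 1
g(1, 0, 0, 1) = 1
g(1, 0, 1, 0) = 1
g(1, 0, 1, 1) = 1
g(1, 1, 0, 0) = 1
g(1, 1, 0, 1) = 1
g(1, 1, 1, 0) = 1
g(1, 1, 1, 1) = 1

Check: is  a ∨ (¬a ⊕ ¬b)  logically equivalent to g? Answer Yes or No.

Yes

Check the formula against g row by row:
  a=0, b=0, c=0, d=0: formula gives 0, g = 0 ✓
  a=0, b=0, c=0, d=1: formula gives 0, g = 0 ✓
  a=0, b=0, c=1, d=0: formula gives 0, g = 0 ✓
  a=0, b=0, c=1, d=1: formula gives 0, g = 0 ✓
  … (the remaining 12 rows also agree.)
No disagreement on any input; they are logically equivalent.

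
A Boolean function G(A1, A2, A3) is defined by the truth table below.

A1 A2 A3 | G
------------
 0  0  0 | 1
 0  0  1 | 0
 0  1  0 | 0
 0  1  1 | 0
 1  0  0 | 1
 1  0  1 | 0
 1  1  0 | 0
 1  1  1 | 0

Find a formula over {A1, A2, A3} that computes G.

Collect the rows where G=1 — (0,0,0), (1,0,0) — and write one minterm per row: ¬A1·¬A2·¬A3, A1·¬A2·¬A3. Their union (logical OR) reproduces the table exactly.

G(A1, A2, A3) = ((A1' · A2') · A3') + ((A1 · A2') · A3')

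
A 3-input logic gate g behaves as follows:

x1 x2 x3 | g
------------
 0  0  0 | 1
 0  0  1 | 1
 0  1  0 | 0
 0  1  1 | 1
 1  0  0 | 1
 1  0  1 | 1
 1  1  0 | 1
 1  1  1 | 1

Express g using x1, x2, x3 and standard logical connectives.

g(x1, x2, x3) = ¬((¬x1 ∧ x2) ∧ ¬x3)

Only row (0,1,0) gives 0. So g is 1 everywhere except there — the complement of the minterm ¬x1·x2·¬x3.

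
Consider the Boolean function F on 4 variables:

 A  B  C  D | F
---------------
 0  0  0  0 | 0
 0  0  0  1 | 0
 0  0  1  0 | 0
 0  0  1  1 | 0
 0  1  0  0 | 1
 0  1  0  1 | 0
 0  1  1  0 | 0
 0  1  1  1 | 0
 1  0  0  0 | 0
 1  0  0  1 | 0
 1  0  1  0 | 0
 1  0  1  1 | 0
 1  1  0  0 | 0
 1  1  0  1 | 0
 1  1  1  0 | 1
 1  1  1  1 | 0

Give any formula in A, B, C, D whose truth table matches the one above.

F(A, B, C, D) = (((NOT A AND B) AND NOT C) AND NOT D) OR (((A AND B) AND C) AND NOT D)

F=1 on 2 inputs: (0,1,0,0), (1,1,1,0). Reading each as a conjunction of literals (¬A·B·¬C·¬D, A·B·C·¬D) and taking the OR gives the canonical DNF.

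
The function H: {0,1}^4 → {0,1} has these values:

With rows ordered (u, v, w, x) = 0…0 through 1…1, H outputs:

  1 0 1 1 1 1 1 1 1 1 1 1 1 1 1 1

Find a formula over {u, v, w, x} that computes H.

H is 0 on exactly one input, (0,0,0,1), whose minterm is ¬u·¬v·¬w·x. So H is the negation of that single conjunction.

H(u, v, w, x) = NOT (((NOT u AND NOT v) AND NOT w) AND x)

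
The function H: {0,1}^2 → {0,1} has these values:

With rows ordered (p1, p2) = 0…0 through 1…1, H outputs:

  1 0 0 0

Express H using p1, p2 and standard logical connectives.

H(p1, p2) = ~(p1 | p2)

The output is 1 only when every input is 0 — NOR of all inputs.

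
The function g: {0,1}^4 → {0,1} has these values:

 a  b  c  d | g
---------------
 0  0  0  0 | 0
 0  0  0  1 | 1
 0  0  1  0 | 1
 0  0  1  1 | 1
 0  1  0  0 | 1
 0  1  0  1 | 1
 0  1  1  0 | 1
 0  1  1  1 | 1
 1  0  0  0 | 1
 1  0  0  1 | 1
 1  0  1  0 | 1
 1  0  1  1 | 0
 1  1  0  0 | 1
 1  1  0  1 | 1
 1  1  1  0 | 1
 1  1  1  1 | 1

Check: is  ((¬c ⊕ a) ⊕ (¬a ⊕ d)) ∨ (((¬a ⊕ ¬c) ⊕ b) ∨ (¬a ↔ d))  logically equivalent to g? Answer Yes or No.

Yes

Check the formula against g row by row:
  a=0, b=0, c=0, d=0: formula gives 0, g = 0 ✓
  a=0, b=0, c=0, d=1: formula gives 1, g = 1 ✓
  a=0, b=0, c=1, d=0: formula gives 1, g = 1 ✓
  a=0, b=0, c=1, d=1: formula gives 1, g = 1 ✓
  … (the remaining 12 rows also agree.)
All 16 rows match — the expression computes g exactly.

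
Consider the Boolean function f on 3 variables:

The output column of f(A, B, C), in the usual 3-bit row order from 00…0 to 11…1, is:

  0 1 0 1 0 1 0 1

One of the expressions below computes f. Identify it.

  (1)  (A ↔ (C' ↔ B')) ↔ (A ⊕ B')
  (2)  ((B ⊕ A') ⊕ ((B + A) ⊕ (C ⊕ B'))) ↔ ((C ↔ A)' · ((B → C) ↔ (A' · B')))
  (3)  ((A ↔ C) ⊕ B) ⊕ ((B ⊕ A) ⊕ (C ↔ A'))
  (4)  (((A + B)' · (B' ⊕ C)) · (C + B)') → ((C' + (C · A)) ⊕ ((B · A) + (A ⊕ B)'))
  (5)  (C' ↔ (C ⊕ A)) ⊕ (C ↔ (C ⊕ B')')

1

(2): at (0,0,0) it gives 1, but f = 0 — eliminated.
(3): at (0,0,0) it gives 1, but f = 0 — eliminated.
(4): at (0,1,0) it gives 1, but f = 0 — eliminated.
(5): at (0,0,0) it gives 1, but f = 0 — eliminated.
Only (1) survives; checking it on all 8 rows confirms it matches f.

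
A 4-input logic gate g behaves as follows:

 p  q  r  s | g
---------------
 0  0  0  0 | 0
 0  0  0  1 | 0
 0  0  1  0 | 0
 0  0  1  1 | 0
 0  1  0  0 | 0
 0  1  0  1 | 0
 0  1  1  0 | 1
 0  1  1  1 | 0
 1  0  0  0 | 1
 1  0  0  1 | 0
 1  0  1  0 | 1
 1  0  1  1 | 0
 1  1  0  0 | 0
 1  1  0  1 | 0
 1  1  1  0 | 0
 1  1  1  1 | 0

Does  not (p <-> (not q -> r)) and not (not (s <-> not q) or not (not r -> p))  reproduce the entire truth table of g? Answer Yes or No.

No

Test each input against both g and the formula:
  p=0, q=0, r=0, s=0: formula gives 0, g = 0 ✓
  p=0, q=0, r=0, s=1: formula gives 0, g = 0 ✓
  p=0, q=0, r=1, s=0: formula gives 0, g = 0 ✓
  p=0, q=0, r=1, s=1: formula gives 1, but g = 0 ✗
Row (0,0,1,1) is a counterexample, so the formula is not equivalent to g.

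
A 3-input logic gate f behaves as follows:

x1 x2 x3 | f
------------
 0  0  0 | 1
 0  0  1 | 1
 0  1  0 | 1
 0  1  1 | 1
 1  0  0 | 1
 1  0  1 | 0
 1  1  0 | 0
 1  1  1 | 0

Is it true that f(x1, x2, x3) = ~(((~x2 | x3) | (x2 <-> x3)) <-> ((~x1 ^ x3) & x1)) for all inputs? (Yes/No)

No

Test each input against both f and the formula:
  x1=0, x2=0, x3=0: formula gives 1, f = 1 ✓
  x1=0, x2=0, x3=1: formula gives 1, f = 1 ✓
  x1=0, x2=1, x3=0: formula gives 0, but f = 1 ✗
A single disagreement suffices: at (0,1,0) they differ, so the formula does not compute f.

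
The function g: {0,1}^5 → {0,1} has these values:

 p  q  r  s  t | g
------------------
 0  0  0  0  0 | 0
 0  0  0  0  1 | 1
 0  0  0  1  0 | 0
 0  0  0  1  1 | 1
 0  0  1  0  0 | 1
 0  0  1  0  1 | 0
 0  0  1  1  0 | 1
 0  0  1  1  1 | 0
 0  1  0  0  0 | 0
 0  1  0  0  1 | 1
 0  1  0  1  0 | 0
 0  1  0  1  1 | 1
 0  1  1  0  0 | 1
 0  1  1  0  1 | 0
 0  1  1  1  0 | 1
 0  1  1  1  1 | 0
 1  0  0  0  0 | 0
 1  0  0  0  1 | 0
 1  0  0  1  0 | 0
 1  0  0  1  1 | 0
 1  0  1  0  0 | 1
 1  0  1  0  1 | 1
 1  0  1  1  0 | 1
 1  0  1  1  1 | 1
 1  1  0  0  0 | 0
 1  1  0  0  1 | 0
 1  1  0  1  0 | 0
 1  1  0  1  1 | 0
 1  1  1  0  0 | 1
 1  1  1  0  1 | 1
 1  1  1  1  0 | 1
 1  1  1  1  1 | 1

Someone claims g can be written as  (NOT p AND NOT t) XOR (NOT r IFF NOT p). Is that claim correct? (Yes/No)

Test each input against both g and the formula:
  p=0, q=0, r=0, s=0, t=0: formula gives 0, g = 0 ✓
  p=0, q=0, r=0, s=0, t=1: formula gives 1, g = 1 ✓
  p=0, q=0, r=0, s=1, t=0: formula gives 0, g = 0 ✓
  p=0, q=0, r=0, s=1, t=1: formula gives 1, g = 1 ✓
  … (the remaining 28 rows also agree.)
No disagreement on any input; they are logically equivalent.

Yes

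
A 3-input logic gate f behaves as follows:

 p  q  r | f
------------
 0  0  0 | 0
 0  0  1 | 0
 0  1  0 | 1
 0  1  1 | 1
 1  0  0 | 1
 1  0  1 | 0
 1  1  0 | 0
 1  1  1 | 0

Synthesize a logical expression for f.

Collect the rows where f=1 — (0,1,0), (0,1,1), (1,0,0) — and write one minterm per row: ¬p·q·¬r, ¬p·q·r, p·¬q·¬r. Their union (logical OR) reproduces the table exactly.

f(p, q, r) = (((¬p ∧ q) ∧ ¬r) ∨ ((¬p ∧ q) ∧ r)) ∨ ((p ∧ ¬q) ∧ ¬r)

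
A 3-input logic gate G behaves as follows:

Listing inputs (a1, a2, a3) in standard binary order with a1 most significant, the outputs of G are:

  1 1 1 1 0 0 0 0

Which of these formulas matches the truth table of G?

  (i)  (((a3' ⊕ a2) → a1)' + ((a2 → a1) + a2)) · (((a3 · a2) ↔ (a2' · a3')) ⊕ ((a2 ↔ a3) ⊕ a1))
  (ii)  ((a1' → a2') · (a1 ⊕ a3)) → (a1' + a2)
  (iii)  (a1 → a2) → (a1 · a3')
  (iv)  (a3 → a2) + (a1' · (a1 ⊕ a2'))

(ii) disagrees with G on (1,0,1) (formula → 1, table → 0); rule it out.
(iii) disagrees with G on (0,0,0) (formula → 0, table → 1); rule it out.
(iv) disagrees with G on (1,0,0) (formula → 1, table → 0); rule it out.
(i) is the remaining candidate, and it agrees with G on all 8 inputs.

i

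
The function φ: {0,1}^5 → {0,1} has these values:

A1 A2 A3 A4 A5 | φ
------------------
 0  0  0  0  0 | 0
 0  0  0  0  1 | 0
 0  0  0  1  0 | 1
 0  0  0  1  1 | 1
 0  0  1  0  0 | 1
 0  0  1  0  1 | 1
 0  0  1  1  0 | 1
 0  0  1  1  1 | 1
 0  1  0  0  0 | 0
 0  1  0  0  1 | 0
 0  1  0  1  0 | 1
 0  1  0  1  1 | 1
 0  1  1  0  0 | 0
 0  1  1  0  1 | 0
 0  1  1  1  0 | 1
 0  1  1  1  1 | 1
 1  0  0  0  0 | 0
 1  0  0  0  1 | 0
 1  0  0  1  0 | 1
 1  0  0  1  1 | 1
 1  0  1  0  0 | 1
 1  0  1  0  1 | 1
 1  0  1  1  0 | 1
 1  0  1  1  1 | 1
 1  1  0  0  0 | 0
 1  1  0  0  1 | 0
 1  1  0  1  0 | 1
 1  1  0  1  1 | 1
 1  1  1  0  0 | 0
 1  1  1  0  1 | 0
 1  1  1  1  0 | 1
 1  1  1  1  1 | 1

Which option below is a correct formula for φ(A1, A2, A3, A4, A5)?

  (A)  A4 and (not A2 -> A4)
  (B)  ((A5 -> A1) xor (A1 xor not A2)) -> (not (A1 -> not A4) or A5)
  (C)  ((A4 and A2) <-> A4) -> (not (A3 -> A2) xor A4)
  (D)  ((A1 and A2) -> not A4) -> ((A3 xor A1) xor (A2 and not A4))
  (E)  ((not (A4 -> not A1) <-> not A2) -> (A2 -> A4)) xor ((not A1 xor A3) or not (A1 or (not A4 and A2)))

(A) disagrees with φ on (0,0,1,0,0) (formula → 0, table → 1); rule it out.
(B) disagrees with φ on (0,0,0,0,0) (formula → 1, table → 0); rule it out.
(D) disagrees with φ on (0,0,0,1,0) (formula → 0, table → 1); rule it out.
(E) disagrees with φ on (0,0,0,1,0) (formula → 0, table → 1); rule it out.
Only (C) survives; checking it on all 32 rows confirms it matches φ.

C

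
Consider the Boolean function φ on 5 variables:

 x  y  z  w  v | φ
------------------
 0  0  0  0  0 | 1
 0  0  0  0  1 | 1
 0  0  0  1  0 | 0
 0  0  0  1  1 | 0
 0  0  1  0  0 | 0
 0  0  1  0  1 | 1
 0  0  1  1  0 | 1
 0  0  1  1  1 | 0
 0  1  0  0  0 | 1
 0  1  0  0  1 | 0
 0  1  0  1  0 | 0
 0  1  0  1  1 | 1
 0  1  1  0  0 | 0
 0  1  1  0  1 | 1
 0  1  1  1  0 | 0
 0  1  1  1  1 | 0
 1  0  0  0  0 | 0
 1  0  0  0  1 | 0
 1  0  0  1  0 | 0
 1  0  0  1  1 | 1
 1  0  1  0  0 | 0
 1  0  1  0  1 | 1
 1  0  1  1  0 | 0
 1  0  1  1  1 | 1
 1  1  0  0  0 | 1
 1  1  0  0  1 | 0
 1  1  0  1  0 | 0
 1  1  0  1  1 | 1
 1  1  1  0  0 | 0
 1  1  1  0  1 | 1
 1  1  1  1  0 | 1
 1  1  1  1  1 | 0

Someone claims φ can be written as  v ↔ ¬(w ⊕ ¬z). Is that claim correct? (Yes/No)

Check the formula against φ row by row:
  x=0, y=0, z=0, w=0, v=0: formula gives 1, φ = 1 ✓
  x=0, y=0, z=0, w=0, v=1: formula gives 0, but φ = 1 ✗
Since they disagree at (0,0,0,0,1), the expression is not a correct formula for φ.

No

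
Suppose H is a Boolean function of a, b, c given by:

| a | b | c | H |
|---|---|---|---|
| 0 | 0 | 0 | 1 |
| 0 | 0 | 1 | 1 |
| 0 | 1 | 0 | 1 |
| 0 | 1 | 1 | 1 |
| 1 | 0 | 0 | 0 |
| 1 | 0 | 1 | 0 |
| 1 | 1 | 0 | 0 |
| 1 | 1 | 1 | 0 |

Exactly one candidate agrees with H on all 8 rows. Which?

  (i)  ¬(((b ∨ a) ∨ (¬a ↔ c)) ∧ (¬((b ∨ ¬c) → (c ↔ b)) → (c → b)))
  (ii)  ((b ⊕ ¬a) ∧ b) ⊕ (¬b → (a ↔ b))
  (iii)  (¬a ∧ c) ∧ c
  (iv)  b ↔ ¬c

(i) fails at (0,0,1): the formula yields 0, H is 1.
(iii) fails at (0,0,0): the formula yields 0, H is 1.
(iv) fails at (0,0,0): the formula yields 0, H is 1.
Only (ii) survives; checking it on all 8 rows confirms it matches H.

ii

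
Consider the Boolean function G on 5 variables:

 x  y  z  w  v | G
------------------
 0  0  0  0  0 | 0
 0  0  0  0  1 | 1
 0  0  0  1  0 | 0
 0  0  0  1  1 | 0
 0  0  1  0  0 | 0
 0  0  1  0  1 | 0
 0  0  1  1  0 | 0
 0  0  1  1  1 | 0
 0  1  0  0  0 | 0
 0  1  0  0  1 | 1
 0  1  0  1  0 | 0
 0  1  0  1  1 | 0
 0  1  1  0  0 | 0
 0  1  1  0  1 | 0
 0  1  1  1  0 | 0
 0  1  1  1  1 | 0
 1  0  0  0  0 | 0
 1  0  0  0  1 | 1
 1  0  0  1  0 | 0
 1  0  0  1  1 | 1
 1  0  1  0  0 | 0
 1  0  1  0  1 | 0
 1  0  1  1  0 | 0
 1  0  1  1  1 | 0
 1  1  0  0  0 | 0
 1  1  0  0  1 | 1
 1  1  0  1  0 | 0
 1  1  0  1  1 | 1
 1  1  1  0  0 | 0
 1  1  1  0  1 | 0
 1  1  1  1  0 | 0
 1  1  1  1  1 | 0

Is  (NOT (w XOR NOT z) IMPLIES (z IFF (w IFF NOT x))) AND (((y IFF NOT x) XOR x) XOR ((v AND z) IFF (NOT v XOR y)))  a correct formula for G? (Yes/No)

Test each input against both G and the formula:
  x=0, y=0, z=0, w=0, v=0: formula gives 0, G = 0 ✓
  x=0, y=0, z=0, w=0, v=1: formula gives 1, G = 1 ✓
  x=0, y=0, z=0, w=1, v=0: formula gives 0, G = 0 ✓
  x=0, y=0, z=0, w=1, v=1: formula gives 0, G = 0 ✓
  … (the remaining 28 rows also agree.)
No disagreement on any input; they are logically equivalent.

Yes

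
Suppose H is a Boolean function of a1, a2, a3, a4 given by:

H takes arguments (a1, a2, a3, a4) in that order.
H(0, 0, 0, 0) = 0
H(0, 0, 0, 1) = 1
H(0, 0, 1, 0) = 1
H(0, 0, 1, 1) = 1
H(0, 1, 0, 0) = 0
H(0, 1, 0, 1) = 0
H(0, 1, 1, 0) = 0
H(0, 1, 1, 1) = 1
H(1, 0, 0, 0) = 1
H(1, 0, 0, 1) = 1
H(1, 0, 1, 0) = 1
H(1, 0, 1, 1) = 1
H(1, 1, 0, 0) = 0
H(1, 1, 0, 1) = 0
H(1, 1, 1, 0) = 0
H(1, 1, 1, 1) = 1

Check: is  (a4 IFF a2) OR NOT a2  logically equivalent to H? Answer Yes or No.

Evaluate (a4 IFF a2) OR NOT a2 on each row and compare to H:
  a1=0, a2=0, a3=0, a4=0: formula gives 1, but H = 0 ✗
A single disagreement suffices: at (0,0,0,0) they differ, so the formula does not compute H.

No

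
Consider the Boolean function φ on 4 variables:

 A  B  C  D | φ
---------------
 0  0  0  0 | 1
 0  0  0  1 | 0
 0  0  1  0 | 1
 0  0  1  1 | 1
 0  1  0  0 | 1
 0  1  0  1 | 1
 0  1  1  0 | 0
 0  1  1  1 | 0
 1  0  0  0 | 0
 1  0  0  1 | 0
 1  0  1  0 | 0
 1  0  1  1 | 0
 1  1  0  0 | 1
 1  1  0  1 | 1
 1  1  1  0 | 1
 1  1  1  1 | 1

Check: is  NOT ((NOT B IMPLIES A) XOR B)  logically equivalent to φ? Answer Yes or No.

No

Check the formula against φ row by row:
  A=0, B=0, C=0, D=0: formula gives 1, φ = 1 ✓
  A=0, B=0, C=0, D=1: formula gives 1, but φ = 0 ✗
Since they disagree at (0,0,0,1), the expression is not a correct formula for φ.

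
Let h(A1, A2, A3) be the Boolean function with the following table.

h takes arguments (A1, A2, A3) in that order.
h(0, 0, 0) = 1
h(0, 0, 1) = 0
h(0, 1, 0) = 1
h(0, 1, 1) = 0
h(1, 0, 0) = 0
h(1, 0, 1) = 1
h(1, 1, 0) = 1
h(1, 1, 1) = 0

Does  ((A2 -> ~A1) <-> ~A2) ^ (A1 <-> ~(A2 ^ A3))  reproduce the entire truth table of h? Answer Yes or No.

Yes

Test each input against both h and the formula:
  A1=0, A2=0, A3=0: formula gives 1, h = 1 ✓
  A1=0, A2=0, A3=1: formula gives 0, h = 0 ✓
  A1=0, A2=1, A3=0: formula gives 1, h = 1 ✓
  A1=0, A2=1, A3=1: formula gives 0, h = 0 ✓
  A1=1, A2=0, A3=0: formula gives 0, h = 0 ✓
  … (the remaining 3 rows also agree.)
No disagreement on any input; they are logically equivalent.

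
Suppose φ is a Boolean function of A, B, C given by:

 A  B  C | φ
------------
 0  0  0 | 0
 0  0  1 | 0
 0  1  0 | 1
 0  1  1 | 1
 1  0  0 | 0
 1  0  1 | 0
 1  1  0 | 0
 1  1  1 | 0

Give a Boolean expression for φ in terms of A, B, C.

φ(A, B, C) = ((not A and B) and not C) or ((not A and B) and C)

Collect the rows where φ=1 — (0,1,0), (0,1,1) — and write one minterm per row: ¬A·B·¬C, ¬A·B·C. Their union (logical OR) reproduces the table exactly.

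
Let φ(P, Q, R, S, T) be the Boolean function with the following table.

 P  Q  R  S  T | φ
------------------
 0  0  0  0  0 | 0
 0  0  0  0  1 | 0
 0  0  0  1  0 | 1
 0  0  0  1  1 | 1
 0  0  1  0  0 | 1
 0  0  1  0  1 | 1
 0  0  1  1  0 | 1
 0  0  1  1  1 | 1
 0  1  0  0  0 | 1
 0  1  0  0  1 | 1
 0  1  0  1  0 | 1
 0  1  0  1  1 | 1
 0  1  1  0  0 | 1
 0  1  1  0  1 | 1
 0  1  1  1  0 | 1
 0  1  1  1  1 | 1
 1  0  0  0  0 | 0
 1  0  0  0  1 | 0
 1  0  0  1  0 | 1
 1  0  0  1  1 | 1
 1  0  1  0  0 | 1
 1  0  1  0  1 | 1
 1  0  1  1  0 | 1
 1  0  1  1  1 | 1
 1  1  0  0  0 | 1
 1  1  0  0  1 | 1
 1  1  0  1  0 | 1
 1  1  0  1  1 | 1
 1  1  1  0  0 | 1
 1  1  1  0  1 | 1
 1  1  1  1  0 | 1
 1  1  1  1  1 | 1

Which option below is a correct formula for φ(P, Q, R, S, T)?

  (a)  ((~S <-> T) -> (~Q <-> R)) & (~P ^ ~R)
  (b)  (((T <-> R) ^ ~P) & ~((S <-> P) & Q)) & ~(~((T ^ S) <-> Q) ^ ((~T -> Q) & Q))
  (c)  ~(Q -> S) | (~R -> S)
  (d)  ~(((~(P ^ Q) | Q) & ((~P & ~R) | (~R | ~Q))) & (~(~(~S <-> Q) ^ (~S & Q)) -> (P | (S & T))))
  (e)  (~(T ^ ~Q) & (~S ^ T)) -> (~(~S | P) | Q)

c

(a) disagrees with φ on (0,0,0,1,0) (formula → 0, table → 1); rule it out.
(b) disagrees with φ on (0,0,0,1,0) (formula → 0, table → 1); rule it out.
(d) disagrees with φ on (0,0,0,1,1) (formula → 0, table → 1); rule it out.
(e) disagrees with φ on (0,0,0,0,0) (formula → 1, table → 0); rule it out.
Only (c) survives; checking it on all 32 rows confirms it matches φ.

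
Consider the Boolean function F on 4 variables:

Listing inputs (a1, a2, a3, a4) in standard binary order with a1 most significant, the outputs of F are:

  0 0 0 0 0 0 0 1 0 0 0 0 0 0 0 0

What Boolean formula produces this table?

F(a1, a2, a3, a4) = ((not a1 and a2) and a3) and a4

F is 1 on exactly one input, (0,1,1,1), whose minterm is ¬a1·a2·a3·a4. So F is just that conjunction.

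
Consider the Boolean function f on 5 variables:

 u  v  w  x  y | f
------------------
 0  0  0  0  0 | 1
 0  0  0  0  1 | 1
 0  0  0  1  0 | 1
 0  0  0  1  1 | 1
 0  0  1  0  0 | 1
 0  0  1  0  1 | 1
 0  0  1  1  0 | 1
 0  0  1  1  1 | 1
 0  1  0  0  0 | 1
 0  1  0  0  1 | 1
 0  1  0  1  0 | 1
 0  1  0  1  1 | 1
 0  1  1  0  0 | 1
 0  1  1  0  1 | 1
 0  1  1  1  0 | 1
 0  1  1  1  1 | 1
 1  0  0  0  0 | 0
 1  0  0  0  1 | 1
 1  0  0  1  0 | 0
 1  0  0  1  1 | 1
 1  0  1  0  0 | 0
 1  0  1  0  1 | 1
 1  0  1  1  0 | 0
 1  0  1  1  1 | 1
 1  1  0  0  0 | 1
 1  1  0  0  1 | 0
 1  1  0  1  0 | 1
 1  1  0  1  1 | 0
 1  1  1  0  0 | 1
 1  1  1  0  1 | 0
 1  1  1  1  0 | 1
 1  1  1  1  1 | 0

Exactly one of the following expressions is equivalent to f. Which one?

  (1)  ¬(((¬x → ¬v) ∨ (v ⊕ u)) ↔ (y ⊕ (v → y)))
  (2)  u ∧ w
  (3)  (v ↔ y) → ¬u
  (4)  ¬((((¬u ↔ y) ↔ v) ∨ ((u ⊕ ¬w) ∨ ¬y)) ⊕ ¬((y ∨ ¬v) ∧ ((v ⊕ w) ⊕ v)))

3

(1): at (0,0,0,0,0) it gives 0, but f = 1 — eliminated.
(2): at (0,0,0,0,0) it gives 0, but f = 1 — eliminated.
(4): at (0,0,1,0,0) it gives 0, but f = 1 — eliminated.
That leaves (3). Evaluating it on every row reproduces the table of f exactly.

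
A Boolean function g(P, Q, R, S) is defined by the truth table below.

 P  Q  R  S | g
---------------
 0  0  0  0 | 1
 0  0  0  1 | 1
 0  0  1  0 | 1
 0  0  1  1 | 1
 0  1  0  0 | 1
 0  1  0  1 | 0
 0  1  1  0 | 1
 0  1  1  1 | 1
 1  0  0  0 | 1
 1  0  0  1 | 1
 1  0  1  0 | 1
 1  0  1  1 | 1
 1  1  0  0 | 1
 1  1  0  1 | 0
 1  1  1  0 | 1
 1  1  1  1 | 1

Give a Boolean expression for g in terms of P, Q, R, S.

There are just 2 zero rows: (0,1,0,1), (1,1,0,1). Their minterms are ¬P·Q·¬R·S, P·Q·¬R·S; the OR of those covers precisely the 0-outputs, and negating it yields g.

g(P, Q, R, S) = not ((((not P and Q) and not R) and S) or (((P and Q) and not R) and S))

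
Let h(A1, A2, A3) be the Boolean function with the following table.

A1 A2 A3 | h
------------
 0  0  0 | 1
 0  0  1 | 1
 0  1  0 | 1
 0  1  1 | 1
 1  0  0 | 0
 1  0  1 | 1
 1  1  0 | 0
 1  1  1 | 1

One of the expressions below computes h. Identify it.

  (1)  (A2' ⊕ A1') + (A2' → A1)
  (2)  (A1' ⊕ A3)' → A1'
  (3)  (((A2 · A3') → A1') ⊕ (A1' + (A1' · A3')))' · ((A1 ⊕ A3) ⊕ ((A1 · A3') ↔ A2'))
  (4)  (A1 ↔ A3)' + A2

2

(1) disagrees with h on (0,0,0) (formula → 0, table → 1); rule it out.
(3) disagrees with h on (0,0,0) (formula → 0, table → 1); rule it out.
(4) disagrees with h on (0,0,0) (formula → 0, table → 1); rule it out.
(2) is the remaining candidate, and it agrees with h on all 8 inputs.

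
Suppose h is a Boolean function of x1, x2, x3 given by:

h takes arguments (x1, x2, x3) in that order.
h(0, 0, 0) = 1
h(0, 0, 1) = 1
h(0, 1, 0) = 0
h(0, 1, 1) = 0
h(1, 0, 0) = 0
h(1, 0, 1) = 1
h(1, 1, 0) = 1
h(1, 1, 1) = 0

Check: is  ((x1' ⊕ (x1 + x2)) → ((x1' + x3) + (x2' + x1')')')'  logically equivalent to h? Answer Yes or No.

No

Check the formula against h row by row:
  x1=0, x2=0, x3=0: formula gives 1, h = 1 ✓
  x1=0, x2=0, x3=1: formula gives 1, h = 1 ✓
  x1=0, x2=1, x3=0: formula gives 0, h = 0 ✓
  x1=0, x2=1, x3=1: formula gives 0, h = 0 ✓
  x1=1, x2=0, x3=0: formula gives 0, h = 0 ✓
  …
  x1=1, x2=1, x3=1: formula gives 1, but h = 0 ✗
Since they disagree at (1,1,1), the expression is not a correct formula for h.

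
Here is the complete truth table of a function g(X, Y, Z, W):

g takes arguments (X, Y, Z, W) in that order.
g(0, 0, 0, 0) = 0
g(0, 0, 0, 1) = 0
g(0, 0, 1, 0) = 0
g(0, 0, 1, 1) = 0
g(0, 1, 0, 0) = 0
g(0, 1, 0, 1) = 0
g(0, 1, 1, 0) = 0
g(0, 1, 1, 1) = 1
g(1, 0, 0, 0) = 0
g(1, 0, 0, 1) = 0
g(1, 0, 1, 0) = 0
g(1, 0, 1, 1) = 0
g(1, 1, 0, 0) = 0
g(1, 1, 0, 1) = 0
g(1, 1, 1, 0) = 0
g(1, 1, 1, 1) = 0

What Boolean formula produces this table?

g(X, Y, Z, W) = ((¬X ∧ Y) ∧ Z) ∧ W

g is 1 on exactly one input, (0,1,1,1), whose minterm is ¬X·Y·Z·W. So g is just that conjunction.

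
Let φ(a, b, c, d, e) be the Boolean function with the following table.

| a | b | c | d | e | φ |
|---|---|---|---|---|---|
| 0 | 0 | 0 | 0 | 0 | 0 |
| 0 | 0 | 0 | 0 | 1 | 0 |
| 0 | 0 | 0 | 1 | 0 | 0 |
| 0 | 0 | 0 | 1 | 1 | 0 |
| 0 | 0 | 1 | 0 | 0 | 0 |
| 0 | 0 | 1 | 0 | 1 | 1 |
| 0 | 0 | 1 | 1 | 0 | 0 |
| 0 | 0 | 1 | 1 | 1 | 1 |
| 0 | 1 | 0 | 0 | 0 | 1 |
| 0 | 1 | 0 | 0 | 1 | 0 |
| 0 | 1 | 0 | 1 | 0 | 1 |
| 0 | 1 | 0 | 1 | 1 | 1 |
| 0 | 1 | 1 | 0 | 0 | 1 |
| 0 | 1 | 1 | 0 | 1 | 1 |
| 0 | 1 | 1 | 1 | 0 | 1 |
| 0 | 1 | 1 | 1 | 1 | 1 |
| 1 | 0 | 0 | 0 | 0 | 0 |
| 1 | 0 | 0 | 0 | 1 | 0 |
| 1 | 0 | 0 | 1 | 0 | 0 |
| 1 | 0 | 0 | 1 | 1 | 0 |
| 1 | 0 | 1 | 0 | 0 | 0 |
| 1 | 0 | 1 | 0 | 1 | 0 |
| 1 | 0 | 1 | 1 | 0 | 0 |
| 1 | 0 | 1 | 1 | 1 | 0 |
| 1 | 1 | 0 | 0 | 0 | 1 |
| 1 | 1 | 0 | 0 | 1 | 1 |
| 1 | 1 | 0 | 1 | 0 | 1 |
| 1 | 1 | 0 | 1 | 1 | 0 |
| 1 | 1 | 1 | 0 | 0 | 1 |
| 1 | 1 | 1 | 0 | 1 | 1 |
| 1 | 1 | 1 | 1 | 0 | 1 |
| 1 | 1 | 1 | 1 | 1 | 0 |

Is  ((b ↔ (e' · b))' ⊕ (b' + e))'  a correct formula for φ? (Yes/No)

No

Evaluate ((b ↔ (e' · b))' ⊕ (b' + e))' on each row and compare to φ:
  a=0, b=0, c=0, d=0, e=0: formula gives 0, φ = 0 ✓
  a=0, b=0, c=0, d=0, e=1: formula gives 0, φ = 0 ✓
  a=0, b=0, c=0, d=1, e=0: formula gives 0, φ = 0 ✓
  a=0, b=0, c=0, d=1, e=1: formula gives 0, φ = 0 ✓
  …
  a=0, b=0, c=1, d=0, e=1: formula gives 0, but φ = 1 ✗
Row (0,0,1,0,1) is a counterexample, so the formula is not equivalent to φ.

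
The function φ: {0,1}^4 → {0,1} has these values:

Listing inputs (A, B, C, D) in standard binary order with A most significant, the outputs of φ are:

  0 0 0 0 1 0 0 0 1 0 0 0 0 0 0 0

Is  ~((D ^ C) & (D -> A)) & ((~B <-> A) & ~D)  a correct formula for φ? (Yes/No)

Evaluate ~((D ^ C) & (D -> A)) & ((~B <-> A) & ~D) on each row and compare to φ:
  A=0, B=0, C=0, D=0: formula gives 0, φ = 0 ✓
  A=0, B=0, C=0, D=1: formula gives 0, φ = 0 ✓
  A=0, B=0, C=1, D=0: formula gives 0, φ = 0 ✓
  A=0, B=0, C=1, D=1: formula gives 0, φ = 0 ✓
  …and likewise for the remaining 12 rows.
Every row agrees, so the formula is equivalent.

Yes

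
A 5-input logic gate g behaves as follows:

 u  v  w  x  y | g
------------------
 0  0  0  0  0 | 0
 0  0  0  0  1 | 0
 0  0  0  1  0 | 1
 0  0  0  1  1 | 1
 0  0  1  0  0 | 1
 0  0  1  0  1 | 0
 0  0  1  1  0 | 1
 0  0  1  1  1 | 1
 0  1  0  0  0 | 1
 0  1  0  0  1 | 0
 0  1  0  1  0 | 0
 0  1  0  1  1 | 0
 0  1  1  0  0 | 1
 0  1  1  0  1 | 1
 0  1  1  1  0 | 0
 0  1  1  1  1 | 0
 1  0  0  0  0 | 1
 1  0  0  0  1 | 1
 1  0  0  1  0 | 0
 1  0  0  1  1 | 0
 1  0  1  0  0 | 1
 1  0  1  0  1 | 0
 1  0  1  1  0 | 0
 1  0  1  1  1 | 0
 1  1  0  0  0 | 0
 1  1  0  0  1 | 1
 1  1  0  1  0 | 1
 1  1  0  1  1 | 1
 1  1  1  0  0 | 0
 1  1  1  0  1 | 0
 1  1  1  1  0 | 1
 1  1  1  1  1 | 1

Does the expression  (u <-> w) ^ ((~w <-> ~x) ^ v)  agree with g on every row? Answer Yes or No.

Evaluate (u <-> w) ^ ((~w <-> ~x) ^ v) on each row and compare to g:
  u=0, v=0, w=0, x=0, y=0: formula gives 0, g = 0 ✓
  u=0, v=0, w=0, x=0, y=1: formula gives 0, g = 0 ✓
  u=0, v=0, w=0, x=1, y=0: formula gives 1, g = 1 ✓
  u=0, v=0, w=0, x=1, y=1: formula gives 1, g = 1 ✓
  u=0, v=0, w=1, x=0, y=0: formula gives 0, but g = 1 ✗
A single disagreement suffices: at (0,0,1,0,0) they differ, so the formula does not compute g.

No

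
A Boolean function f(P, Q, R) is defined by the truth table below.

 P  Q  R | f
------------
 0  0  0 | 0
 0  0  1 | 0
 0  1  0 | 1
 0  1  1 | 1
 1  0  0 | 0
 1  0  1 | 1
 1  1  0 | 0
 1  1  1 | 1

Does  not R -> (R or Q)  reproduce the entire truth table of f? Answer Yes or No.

No

Test each input against both f and the formula:
  P=0, Q=0, R=0: formula gives 0, f = 0 ✓
  P=0, Q=0, R=1: formula gives 1, but f = 0 ✗
Row (0,0,1) is a counterexample, so the formula is not equivalent to f.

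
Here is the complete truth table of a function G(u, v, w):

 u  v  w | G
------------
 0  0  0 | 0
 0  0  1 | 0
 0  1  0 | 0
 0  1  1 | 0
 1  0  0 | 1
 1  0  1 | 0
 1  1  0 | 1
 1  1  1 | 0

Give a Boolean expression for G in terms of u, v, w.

G(u, v, w) = ((u ∧ ¬v) ∧ ¬w) ∨ ((u ∧ v) ∧ ¬w)

The 1-rows are (1,0,0), (1,1,0). Each contributes one minterm — u·¬v·¬w; u·v·¬w — and their disjunction is a sum-of-products form of G.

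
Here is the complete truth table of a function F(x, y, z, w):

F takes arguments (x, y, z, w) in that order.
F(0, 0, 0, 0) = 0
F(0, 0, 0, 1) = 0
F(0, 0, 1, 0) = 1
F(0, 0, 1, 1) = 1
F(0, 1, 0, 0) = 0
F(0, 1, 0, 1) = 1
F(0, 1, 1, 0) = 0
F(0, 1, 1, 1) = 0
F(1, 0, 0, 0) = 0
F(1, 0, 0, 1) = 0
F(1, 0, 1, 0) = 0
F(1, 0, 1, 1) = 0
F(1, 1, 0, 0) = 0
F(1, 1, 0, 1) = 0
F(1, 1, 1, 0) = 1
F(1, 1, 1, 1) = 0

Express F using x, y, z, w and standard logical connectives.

Collect the rows where F=1 — (0,0,1,0), (0,0,1,1), (0,1,0,1), (1,1,1,0) — and write one minterm per row: ¬x·¬y·z·¬w, ¬x·¬y·z·w, ¬x·y·¬z·w, x·y·z·¬w. Their union (logical OR) reproduces the table exactly.

F(x, y, z, w) = (((((NOT x AND NOT y) AND z) AND NOT w) OR (((NOT x AND NOT y) AND z) AND w)) OR (((NOT x AND y) AND NOT z) AND w)) OR (((x AND y) AND z) AND NOT w)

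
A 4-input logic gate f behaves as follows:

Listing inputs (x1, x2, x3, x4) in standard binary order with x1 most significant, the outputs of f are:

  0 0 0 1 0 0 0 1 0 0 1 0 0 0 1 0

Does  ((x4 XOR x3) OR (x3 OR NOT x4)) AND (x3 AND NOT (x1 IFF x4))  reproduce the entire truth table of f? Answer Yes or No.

Yes

Evaluate ((x4 XOR x3) OR (x3 OR NOT x4)) AND (x3 AND NOT (x1 IFF x4)) on each row and compare to f:
  x1=0, x2=0, x3=0, x4=0: formula gives 0, f = 0 ✓
  x1=0, x2=0, x3=0, x4=1: formula gives 0, f = 0 ✓
  x1=0, x2=0, x3=1, x4=0: formula gives 0, f = 0 ✓
  x1=0, x2=0, x3=1, x4=1: formula gives 1, f = 1 ✓
  … (the remaining 12 rows also agree.)
Every row agrees, so the formula is equivalent.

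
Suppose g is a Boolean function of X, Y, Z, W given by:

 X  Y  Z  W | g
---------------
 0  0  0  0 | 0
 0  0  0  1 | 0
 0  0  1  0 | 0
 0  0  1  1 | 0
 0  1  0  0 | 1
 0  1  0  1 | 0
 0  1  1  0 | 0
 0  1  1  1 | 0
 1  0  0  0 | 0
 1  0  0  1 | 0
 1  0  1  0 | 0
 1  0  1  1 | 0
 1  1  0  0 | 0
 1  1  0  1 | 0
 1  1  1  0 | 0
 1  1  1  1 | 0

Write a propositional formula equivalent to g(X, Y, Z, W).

g is 1 on exactly one input, (0,1,0,0), whose minterm is ¬X·Y·¬Z·¬W. So g is just that conjunction.

g(X, Y, Z, W) = ((¬X ∧ Y) ∧ ¬Z) ∧ ¬W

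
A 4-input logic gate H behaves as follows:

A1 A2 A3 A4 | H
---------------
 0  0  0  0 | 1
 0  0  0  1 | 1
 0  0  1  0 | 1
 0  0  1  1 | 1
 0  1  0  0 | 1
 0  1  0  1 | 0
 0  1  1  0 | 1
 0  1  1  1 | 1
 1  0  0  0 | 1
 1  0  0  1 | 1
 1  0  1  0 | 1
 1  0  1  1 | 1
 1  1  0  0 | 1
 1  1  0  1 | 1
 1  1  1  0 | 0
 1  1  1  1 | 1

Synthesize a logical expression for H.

There are just 2 zero rows: (0,1,0,1), (1,1,1,0). Their minterms are ¬A1·A2·¬A3·A4, A1·A2·A3·¬A4; the OR of those covers precisely the 0-outputs, and negating it yields H.

H(A1, A2, A3, A4) = NOT ((((NOT A1 AND A2) AND NOT A3) AND A4) OR (((A1 AND A2) AND A3) AND NOT A4))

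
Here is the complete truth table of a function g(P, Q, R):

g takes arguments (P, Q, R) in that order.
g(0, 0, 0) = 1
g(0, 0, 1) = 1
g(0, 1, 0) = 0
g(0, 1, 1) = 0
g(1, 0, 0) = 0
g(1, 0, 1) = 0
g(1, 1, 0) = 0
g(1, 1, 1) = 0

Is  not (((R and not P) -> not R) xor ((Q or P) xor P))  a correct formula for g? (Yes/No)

Check the formula against g row by row:
  P=0, Q=0, R=0: formula gives 0, but g = 1 ✗
A single disagreement suffices: at (0,0,0) they differ, so the formula does not compute g.

No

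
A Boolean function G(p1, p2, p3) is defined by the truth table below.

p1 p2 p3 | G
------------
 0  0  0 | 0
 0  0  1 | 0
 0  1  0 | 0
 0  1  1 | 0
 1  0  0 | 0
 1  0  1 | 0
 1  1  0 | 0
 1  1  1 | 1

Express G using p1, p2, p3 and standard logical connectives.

G(p1, p2, p3) = (p1 and p2) and p3

Only row (1,1,1) gives 1. That row's minterm p1·p2·p3 is G directly.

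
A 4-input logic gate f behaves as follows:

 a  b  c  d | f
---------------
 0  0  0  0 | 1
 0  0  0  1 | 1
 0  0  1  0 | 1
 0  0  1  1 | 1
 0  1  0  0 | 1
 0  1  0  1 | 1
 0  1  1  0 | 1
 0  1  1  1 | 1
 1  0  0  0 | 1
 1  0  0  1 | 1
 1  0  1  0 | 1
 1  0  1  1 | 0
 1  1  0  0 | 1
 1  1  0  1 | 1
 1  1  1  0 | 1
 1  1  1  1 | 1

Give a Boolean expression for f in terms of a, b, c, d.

Only row (1,0,1,1) gives 0. So f is 1 everywhere except there — the complement of the minterm a·¬b·c·d.

f(a, b, c, d) = not (((a and not b) and c) and d)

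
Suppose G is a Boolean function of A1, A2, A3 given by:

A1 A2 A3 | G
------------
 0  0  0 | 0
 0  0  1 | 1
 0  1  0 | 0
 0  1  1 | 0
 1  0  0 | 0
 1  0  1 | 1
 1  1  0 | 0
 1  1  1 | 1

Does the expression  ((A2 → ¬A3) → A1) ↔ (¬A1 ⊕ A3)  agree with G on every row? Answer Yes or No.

Evaluate ((A2 → ¬A3) → A1) ↔ (¬A1 ⊕ A3) on each row and compare to G:
  A1=0, A2=0, A3=0: formula gives 0, G = 0 ✓
  A1=0, A2=0, A3=1: formula gives 1, G = 1 ✓
  A1=0, A2=1, A3=0: formula gives 0, G = 0 ✓
  A1=0, A2=1, A3=1: formula gives 0, G = 0 ✓
  A1=1, A2=0, A3=0: formula gives 0, G = 0 ✓
  …and likewise for the remaining 3 rows.
All 8 rows match — the expression computes G exactly.

Yes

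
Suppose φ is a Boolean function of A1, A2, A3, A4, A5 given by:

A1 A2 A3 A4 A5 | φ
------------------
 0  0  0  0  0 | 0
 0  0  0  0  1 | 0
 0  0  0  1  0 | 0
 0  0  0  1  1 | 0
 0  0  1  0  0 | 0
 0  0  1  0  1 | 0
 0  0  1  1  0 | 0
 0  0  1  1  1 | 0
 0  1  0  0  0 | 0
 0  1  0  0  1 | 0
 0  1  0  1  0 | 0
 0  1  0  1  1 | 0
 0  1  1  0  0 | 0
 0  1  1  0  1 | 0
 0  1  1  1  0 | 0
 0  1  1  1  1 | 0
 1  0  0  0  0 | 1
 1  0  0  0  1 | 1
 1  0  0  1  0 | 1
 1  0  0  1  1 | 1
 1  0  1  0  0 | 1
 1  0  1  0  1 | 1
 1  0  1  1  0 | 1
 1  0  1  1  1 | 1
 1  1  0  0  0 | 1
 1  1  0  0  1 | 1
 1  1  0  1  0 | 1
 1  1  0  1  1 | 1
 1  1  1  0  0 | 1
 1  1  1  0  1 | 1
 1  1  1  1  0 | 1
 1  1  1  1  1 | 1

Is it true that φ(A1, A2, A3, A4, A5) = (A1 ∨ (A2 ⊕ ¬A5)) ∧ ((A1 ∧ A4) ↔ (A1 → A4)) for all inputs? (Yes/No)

Evaluate (A1 ∨ (A2 ⊕ ¬A5)) ∧ ((A1 ∧ A4) ↔ (A1 → A4)) on each row and compare to φ:
  A1=0, A2=0, A3=0, A4=0, A5=0: formula gives 0, φ = 0 ✓
  A1=0, A2=0, A3=0, A4=0, A5=1: formula gives 0, φ = 0 ✓
  A1=0, A2=0, A3=0, A4=1, A5=0: formula gives 0, φ = 0 ✓
  A1=0, A2=0, A3=0, A4=1, A5=1: formula gives 0, φ = 0 ✓
  …and likewise for the remaining 28 rows.
Every row agrees, so the formula is equivalent.

Yes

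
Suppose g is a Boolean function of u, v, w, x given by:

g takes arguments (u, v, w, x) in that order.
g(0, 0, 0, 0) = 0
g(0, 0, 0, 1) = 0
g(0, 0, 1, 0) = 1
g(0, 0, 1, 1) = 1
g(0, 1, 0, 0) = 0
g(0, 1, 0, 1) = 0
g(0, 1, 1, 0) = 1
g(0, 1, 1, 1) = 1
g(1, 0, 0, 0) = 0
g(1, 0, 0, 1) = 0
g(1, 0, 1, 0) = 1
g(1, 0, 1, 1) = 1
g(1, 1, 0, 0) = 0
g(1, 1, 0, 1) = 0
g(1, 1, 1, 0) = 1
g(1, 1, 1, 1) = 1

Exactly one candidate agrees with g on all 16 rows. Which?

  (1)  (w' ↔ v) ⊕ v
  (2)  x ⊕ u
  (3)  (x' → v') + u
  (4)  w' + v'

1

(2): at (0,0,0,1) it gives 1, but g = 0 — eliminated.
(3): at (0,0,0,0) it gives 1, but g = 0 — eliminated.
(4): at (0,0,0,0) it gives 1, but g = 0 — eliminated.
That leaves (1). Evaluating it on every row reproduces the table of g exactly.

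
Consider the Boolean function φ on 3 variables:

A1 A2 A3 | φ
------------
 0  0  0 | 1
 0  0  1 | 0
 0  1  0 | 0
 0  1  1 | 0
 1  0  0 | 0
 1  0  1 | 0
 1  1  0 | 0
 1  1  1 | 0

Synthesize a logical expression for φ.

φ(A1, A2, A3) = ~((A1 | A2) | A3)

The output is 1 only when every input is 0 — NOR of all inputs.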